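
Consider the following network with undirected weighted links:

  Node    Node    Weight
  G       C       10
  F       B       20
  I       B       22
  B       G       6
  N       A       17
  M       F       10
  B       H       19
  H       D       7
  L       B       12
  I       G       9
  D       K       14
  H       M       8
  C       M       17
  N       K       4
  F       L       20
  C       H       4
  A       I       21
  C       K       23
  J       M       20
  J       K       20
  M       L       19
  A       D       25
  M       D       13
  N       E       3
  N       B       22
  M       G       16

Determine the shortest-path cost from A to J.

Enumerating some paths:
A - N - K - J: 17+4+20 = 41
A - D - M - J: 25+13+20 = 58
Cheapest is A - N - K - J at 41.

41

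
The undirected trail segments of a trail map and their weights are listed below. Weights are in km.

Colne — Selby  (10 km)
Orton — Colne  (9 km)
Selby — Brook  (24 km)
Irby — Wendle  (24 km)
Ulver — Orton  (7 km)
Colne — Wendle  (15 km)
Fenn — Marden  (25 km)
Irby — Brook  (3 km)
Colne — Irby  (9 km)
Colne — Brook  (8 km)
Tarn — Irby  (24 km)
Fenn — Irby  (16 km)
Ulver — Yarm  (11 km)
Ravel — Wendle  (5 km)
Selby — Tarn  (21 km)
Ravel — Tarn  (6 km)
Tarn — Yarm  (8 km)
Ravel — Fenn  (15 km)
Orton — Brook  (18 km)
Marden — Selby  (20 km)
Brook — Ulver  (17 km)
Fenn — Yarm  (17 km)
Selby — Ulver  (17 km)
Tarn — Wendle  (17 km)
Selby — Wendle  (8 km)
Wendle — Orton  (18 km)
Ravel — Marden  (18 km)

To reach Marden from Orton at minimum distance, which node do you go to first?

Enumerating some paths:
Orton → Wendle → Ravel → Marden: 18+5+18 = 41
Orton → Ulver → Selby → Marden: 7+17+20 = 44
Orton → Colne → Selby → Marden: 9+10+20 = 39
The minimum is 39 km via Orton → Colne → Selby → Marden.
So from Orton the first move is to Colne.

Colne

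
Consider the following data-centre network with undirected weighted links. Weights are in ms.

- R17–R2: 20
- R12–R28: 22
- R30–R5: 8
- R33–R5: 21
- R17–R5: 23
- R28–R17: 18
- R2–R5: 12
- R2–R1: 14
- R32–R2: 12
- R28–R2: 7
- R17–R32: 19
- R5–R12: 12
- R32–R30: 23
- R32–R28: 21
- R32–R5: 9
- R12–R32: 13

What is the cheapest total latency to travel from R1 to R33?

47 ms

Compare a few routes:
R1–R2–R32–R5–R33: 14+12+9+21 = 56
R1–R2–R5–R33: 14+12+21 = 47
The minimum is 47 ms via R1–R2–R5–R33.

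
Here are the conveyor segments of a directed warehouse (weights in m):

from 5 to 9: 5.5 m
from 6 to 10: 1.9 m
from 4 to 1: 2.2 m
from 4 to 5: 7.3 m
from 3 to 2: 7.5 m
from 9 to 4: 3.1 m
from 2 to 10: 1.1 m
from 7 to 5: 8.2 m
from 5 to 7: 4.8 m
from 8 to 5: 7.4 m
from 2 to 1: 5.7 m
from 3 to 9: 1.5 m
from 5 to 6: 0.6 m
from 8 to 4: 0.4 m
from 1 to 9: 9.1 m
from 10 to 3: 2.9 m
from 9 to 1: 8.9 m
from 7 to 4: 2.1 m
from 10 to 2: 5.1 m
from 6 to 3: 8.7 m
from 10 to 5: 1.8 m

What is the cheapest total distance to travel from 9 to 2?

18 m

Candidate routes:
9 - 4 - 5 - 6 - 10 - 2: 3.1+7.3+0.6+1.9+5.1 = 18
9 - 4 - 5 - 6 - 10 - 3 - 2: 3.1+7.3+0.6+1.9+2.9+7.5 = 23.3
The minimum is 18 m via 9 - 4 - 5 - 6 - 10 - 2.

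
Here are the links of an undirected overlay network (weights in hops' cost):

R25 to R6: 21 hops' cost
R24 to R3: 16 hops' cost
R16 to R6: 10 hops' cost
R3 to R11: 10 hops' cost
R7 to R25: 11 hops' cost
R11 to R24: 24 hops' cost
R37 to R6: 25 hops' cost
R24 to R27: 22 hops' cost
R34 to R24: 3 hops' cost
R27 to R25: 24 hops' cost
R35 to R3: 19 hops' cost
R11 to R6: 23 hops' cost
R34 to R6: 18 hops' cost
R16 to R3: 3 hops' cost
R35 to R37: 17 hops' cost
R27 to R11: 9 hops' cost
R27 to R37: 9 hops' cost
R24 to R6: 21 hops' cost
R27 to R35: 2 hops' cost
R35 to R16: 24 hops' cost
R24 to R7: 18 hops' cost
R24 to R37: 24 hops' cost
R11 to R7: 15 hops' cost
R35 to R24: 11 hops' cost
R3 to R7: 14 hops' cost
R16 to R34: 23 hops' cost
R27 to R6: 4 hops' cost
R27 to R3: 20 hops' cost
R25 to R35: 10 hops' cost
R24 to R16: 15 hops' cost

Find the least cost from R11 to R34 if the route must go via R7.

Shortest R11→R7: R11–R7 = 15
Best R7 to R34: R7–R24–R34 costing 21
Total via R7: 15 + 21 = 36 hops' cost.

36 hops' cost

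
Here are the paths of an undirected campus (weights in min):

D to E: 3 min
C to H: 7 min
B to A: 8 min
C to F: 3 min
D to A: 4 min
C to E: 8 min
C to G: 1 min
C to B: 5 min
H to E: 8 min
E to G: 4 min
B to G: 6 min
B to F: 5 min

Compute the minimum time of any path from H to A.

Running Dijkstra from H:
H: 0
C: 7  (via H)
E: 8  (via H)
G: 8  (via C)
F: 10  (via C)
D: 11  (via E)
B: 12  (via C)
A: 15  (via D)
Shortest route: H → E → D → A = 15 min.

15 min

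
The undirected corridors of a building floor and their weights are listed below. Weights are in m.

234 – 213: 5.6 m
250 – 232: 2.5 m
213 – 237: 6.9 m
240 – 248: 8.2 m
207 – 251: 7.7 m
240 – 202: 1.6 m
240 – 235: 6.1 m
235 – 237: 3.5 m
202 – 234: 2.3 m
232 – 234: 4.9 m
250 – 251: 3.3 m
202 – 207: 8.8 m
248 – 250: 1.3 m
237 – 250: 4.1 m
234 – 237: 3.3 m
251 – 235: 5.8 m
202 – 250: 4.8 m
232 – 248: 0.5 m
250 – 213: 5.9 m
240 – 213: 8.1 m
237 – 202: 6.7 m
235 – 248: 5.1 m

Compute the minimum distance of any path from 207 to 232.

12.8 m

Candidate routes:
207–202–250–248–232: 8.8+4.8+1.3+0.5 = 15.4
207–202–234–232: 8.8+2.3+4.9 = 16
207–251–250–248–232: 7.7+3.3+1.3+0.5 = 12.8
207–251–250–232: 7.7+3.3+2.5 = 13.5
The minimum is 12.8 m via 207–251–250–248–232.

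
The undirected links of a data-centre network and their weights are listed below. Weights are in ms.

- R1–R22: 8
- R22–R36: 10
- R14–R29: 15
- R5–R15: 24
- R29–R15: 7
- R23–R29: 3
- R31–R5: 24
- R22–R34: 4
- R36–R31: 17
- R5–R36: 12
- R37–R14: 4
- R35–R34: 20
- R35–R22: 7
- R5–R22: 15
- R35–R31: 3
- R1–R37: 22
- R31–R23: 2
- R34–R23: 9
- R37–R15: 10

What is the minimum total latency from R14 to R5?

Candidate routes:
R14 - R37 - R15 - R5: 4+10+24 = 38
R14 - R29 - R23 - R31 - R5: 15+3+2+24 = 44
R14 - R29 - R23 - R31 - R35 - R22 - R5: 15+3+2+3+7+15 = 45
Cheapest is R14 - R37 - R15 - R5 at 38 ms.

38 ms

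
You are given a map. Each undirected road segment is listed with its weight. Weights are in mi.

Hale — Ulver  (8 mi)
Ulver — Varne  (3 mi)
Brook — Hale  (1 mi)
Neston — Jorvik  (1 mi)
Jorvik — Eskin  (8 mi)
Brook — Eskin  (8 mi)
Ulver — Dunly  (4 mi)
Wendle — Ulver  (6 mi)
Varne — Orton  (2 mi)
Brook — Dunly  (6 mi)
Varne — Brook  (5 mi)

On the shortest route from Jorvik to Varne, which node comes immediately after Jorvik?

Eskin

Enumerating some paths:
Jorvik → Eskin → Brook → Varne: 8+8+5 = 21
Jorvik → Eskin → Brook → Hale → Ulver → Varne: 8+8+1+8+3 = 28
Jorvik → Eskin → Brook → Dunly → Ulver → Varne: 8+8+6+4+3 = 29
Cheapest is Jorvik → Eskin → Brook → Varne at 21 mi.
So from Jorvik the first move is to Eskin.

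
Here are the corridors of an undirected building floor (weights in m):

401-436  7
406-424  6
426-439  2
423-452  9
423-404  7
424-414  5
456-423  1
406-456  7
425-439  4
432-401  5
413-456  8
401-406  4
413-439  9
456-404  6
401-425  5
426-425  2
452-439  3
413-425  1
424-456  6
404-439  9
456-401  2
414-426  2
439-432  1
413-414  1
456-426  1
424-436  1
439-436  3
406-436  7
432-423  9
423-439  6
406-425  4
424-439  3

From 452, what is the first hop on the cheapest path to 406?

439

Compare a few routes:
452 → 439 → 424 → 406: 3+3+6 = 12
452 → 439 → 425 → 406: 3+4+4 = 11
452 → 439 → 426 → 456 → 401 → 406: 3+2+1+2+4 = 12
452 → 439 → 426 → 414 → 413 → 425 → 406: 3+2+2+1+1+4 = 13
The minimum is 11 m via 452 → 439 → 425 → 406.
So from 452 the first move is to 439.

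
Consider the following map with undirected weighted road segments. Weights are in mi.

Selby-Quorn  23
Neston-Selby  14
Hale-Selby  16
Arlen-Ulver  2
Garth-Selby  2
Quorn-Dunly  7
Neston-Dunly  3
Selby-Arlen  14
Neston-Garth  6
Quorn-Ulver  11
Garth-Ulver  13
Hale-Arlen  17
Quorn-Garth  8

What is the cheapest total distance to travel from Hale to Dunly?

27 mi

Settle nodes by increasing distance from Hale:
Hale: 0
Selby: 16  (via Hale)
Arlen: 17  (via Hale)
Garth: 18  (via Selby)
Ulver: 19  (via Arlen)
Neston: 24  (via Garth)
Quorn: 26  (via Garth)
Dunly: 27  (via Neston)
Shortest route: Hale → Selby → Garth → Neston → Dunly = 27 mi.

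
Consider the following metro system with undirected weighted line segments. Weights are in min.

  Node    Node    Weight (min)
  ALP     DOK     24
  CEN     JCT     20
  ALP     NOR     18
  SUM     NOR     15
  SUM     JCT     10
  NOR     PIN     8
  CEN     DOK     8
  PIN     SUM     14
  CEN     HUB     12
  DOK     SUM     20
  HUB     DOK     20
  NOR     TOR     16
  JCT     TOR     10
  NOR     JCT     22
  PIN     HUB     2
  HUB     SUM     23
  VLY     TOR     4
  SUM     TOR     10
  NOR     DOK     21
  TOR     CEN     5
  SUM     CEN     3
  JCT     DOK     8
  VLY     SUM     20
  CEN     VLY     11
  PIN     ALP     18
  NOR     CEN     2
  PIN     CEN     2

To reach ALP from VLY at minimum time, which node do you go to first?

TOR

Enumerating some paths:
VLY - TOR - CEN - PIN - ALP: 4+5+2+18 = 29
VLY - CEN - NOR - ALP: 11+2+18 = 31
VLY - TOR - CEN - PIN - NOR - ALP: 4+5+2+8+18 = 37
VLY - CEN - PIN - ALP: 11+2+18 = 31
The minimum is 29 min via VLY - TOR - CEN - PIN - ALP.
So from VLY the first move is to TOR.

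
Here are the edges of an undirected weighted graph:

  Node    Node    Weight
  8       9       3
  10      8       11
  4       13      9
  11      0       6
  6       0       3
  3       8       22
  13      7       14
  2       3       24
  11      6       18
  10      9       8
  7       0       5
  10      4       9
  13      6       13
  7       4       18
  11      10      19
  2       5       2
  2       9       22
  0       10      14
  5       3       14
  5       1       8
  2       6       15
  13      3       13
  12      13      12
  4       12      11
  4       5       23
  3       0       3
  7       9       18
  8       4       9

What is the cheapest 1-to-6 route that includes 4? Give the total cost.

53

Shortest 1→4: 1 → 5 → 4 = 31
Shortest 4→6: 4 → 13 → 6 = 22
Total via 4: 31 + 22 = 53.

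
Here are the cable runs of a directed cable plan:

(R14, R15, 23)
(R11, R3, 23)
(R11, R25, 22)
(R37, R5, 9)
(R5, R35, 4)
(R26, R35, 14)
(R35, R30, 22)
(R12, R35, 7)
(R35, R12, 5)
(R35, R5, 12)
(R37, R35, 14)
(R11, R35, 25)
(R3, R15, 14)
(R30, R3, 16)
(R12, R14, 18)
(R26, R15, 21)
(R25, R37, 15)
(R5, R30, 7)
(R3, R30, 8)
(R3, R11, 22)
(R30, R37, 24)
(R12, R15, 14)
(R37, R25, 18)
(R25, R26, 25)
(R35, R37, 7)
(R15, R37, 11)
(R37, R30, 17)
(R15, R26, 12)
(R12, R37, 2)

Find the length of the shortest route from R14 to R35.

Running Dijkstra from R14:
R14: 0
R15: 23  (via R14)
R37: 34  (via R15)
R26: 35  (via R15)
R5: 43  (via R37)
R35: 47  (via R5)
Shortest route: R14 → R15 → R37 → R5 → R35 = 47.

47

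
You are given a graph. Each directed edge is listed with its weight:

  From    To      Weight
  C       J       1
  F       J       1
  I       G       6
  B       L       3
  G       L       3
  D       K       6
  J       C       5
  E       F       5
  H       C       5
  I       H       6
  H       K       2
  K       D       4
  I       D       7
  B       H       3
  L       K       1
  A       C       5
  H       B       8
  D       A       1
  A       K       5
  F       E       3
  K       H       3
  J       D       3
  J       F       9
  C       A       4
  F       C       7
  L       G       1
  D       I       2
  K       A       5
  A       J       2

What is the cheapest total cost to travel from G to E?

23

Candidate routes:
G–L–K–D–A–C–J–F–E: 3+1+4+1+5+1+9+3 = 27
G–L–K–A–C–J–F–E: 3+1+5+5+1+9+3 = 27
G–L–K–A–J–F–E: 3+1+5+2+9+3 = 23
G–L–K–H–C–J–F–E: 3+1+3+5+1+9+3 = 25
The minimum is 23 via G–L–K–A–J–F–E.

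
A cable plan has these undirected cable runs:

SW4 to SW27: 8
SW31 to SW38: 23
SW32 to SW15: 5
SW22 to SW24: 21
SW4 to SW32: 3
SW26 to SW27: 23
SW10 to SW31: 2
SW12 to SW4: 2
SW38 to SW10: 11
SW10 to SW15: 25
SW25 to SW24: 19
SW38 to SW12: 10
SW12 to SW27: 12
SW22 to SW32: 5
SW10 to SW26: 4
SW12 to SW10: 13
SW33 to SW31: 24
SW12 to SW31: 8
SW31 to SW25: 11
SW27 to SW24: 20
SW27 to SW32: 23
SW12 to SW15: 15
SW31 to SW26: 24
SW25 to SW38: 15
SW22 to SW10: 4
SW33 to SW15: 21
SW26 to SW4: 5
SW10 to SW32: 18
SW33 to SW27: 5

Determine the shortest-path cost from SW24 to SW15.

Candidate routes:
SW24 - SW22 - SW10 - SW26 - SW4 - SW32 - SW15: 21+4+4+5+3+5 = 42
SW24 - SW27 - SW4 - SW32 - SW15: 20+8+3+5 = 36
SW24 - SW22 - SW32 - SW15: 21+5+5 = 31
Cheapest is SW24 - SW22 - SW32 - SW15 at 31.

31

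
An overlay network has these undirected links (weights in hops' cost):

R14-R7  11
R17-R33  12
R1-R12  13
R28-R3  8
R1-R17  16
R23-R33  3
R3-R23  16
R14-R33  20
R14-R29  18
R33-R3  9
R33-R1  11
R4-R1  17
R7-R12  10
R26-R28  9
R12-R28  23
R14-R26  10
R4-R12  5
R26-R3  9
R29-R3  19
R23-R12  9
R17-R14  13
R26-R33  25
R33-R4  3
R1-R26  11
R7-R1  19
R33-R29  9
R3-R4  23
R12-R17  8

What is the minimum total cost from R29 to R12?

Running Dijkstra from R29:
R29: 0
R33: 9  (via R29)
R4: 12  (via R33)
R23: 12  (via R33)
R12: 17  (via R4)
Shortest route: R29–R33–R4–R12 = 17 hops' cost.

17 hops' cost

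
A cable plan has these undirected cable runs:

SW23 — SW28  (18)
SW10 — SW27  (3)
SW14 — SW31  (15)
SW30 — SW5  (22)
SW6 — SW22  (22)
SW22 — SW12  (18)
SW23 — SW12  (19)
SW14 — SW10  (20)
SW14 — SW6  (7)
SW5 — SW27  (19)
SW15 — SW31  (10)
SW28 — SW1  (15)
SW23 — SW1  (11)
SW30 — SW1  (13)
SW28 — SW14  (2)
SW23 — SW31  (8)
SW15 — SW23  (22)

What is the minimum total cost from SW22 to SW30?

59

Compare a few routes:
SW22–SW6–SW14–SW28–SW1–SW30: 22+7+2+15+13 = 59
SW22–SW12–SW23–SW1–SW30: 18+19+11+13 = 61
The minimum is 59 via SW22–SW6–SW14–SW28–SW1–SW30.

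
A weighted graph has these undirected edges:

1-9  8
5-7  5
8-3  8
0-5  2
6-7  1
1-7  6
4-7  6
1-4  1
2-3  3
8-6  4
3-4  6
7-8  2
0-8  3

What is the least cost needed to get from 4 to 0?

11

Settle nodes by increasing distance from 4:
4: 0
1: 1  (via 4)
3: 6  (via 4)
7: 6  (via 4)
6: 7  (via 7)
8: 8  (via 7)
2: 9  (via 3)
9: 9  (via 1)
0: 11  (via 8)
Shortest route: 4–7–8–0 = 11.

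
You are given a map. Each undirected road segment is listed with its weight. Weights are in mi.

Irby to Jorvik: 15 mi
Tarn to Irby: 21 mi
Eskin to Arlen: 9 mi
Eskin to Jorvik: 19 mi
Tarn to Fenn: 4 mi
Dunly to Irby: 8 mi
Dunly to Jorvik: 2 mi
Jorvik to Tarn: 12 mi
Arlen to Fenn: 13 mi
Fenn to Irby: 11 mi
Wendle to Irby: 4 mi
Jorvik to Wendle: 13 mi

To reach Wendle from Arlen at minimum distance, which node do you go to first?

Fenn

Candidate routes:
Arlen → Eskin → Jorvik → Wendle: 9+19+13 = 41
Arlen → Fenn → Irby → Wendle: 13+11+4 = 28
The minimum is 28 mi via Arlen → Fenn → Irby → Wendle.
So from Arlen the first move is to Fenn.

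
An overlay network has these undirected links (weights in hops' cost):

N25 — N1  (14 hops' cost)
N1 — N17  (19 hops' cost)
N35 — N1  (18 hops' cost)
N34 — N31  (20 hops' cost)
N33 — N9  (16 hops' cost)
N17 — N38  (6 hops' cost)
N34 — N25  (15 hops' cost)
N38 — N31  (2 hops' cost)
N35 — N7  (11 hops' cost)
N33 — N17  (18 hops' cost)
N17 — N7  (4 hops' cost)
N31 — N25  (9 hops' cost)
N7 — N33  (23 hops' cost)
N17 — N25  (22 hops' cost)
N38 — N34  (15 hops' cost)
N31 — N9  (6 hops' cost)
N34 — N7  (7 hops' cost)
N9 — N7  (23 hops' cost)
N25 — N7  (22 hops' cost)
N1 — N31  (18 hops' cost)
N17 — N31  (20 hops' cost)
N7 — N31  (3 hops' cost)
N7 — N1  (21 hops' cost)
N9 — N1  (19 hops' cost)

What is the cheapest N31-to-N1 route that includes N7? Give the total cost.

Best N31 to N7: N31–N7 costing 3
Shortest N7→N1: N7–N1 = 21
Total via N7: 3 + 21 = 24 hops' cost.

24 hops' cost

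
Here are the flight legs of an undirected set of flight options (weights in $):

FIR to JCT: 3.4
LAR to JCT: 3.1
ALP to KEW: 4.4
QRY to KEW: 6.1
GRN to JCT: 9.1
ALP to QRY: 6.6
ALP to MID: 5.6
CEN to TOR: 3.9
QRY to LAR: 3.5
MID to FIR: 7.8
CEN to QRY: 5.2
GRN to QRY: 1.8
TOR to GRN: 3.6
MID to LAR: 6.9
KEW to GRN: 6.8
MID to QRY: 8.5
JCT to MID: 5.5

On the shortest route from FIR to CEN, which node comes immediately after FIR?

JCT

Enumerating some paths:
FIR–JCT–GRN–QRY–CEN: 3.4+9.1+1.8+5.2 = 19.5
FIR–JCT–LAR–QRY–CEN: 3.4+3.1+3.5+5.2 = 15.2
FIR–JCT–LAR–QRY–GRN–TOR–CEN: 3.4+3.1+3.5+1.8+3.6+3.9 = 19.3
FIR–JCT–GRN–TOR–CEN: 3.4+9.1+3.6+3.9 = 20
The minimum is $15.2 via FIR–JCT–LAR–QRY–CEN.
So from FIR the first move is to JCT.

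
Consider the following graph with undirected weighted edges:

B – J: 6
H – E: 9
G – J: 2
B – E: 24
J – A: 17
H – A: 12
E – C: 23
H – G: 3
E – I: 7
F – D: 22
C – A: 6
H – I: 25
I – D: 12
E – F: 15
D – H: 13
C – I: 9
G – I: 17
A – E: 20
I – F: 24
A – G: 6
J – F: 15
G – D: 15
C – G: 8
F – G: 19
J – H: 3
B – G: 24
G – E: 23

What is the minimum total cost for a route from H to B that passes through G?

Shortest H→G: H–G = 3
Shortest G→B: G–J–B = 8
Total via G: 3 + 8 = 11.

11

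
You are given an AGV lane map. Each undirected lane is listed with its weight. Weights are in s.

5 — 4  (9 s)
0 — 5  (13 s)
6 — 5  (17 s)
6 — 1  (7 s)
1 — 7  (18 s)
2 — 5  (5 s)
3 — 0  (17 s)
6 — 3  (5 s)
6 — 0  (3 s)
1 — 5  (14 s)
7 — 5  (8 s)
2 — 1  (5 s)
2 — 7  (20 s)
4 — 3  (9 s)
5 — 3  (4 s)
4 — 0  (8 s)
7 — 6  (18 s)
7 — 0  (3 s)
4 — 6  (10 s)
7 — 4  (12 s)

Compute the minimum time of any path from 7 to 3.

Candidate routes:
7–5–3: 8+4 = 12
7–0–6–3: 3+3+5 = 11
The minimum is 11 s via 7–0–6–3.

11 s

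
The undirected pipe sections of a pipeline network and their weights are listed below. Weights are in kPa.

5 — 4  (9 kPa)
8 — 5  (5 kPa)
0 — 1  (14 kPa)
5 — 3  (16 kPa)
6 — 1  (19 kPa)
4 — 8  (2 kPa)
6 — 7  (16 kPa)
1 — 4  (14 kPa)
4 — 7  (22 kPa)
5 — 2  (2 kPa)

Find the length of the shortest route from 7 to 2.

Candidate routes:
7–4–5–2: 22+9+2 = 33
7–6–1–4–8–5–2: 16+19+14+2+5+2 = 58
7–6–1–4–5–2: 16+19+14+9+2 = 60
7–4–8–5–2: 22+2+5+2 = 31
The minimum is 31 kPa via 7–4–8–5–2.

31 kPa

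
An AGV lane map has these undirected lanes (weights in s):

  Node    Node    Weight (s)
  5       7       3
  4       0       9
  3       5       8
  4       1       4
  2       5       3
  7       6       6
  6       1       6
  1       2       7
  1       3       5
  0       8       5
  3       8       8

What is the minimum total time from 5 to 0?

Shortest distances from 5:
5: 0
2: 3  (via 5)
7: 3  (via 5)
3: 8  (via 5)
6: 9  (via 7)
1: 10  (via 2)
4: 14  (via 1)
8: 16  (via 3)
0: 21  (via 8)
Shortest route: 5–3–8–0 = 21 s.

21 s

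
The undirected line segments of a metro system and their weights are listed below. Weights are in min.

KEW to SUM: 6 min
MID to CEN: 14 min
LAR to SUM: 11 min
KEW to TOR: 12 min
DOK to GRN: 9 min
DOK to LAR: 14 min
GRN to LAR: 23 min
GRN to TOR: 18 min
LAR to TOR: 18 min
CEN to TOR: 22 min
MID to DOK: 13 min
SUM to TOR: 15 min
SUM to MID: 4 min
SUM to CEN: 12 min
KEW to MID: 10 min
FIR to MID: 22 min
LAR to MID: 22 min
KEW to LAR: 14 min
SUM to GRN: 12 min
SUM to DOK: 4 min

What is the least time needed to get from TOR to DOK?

Compare a few routes:
TOR - KEW - SUM - DOK: 12+6+4 = 22
TOR - SUM - DOK: 15+4 = 19
TOR - KEW - MID - SUM - DOK: 12+10+4+4 = 30
TOR - GRN - DOK: 18+9 = 27
Cheapest is TOR - SUM - DOK at 19 min.

19 min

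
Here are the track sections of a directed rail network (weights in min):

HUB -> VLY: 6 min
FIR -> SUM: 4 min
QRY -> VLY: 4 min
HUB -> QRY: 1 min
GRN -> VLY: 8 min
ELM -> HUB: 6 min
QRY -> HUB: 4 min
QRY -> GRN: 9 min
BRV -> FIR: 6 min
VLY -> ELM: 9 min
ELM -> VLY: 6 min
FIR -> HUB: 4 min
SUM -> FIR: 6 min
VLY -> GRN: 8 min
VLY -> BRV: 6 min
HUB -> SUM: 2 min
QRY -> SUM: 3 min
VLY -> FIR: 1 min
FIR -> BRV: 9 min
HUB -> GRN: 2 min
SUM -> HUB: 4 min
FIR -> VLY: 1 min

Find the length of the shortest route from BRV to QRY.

11 min

Candidate routes:
BRV–FIR–SUM–HUB–QRY: 6+4+4+1 = 15
BRV–FIR–HUB–QRY: 6+4+1 = 11
BRV–FIR–VLY–ELM–HUB–QRY: 6+1+9+6+1 = 23
The minimum is 11 min via BRV–FIR–HUB–QRY.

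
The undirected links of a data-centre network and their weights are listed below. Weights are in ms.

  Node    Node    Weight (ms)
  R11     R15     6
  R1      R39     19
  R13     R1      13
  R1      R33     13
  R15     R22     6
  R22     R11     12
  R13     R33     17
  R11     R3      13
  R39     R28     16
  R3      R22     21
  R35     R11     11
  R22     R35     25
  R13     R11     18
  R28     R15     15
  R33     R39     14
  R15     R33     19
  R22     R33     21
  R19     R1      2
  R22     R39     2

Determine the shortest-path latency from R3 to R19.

44 ms

Enumerating some paths:
R3 - R11 - R13 - R1 - R19: 13+18+13+2 = 46
R3 - R22 - R39 - R1 - R19: 21+2+19+2 = 44
R3 - R11 - R15 - R22 - R39 - R1 - R19: 13+6+6+2+19+2 = 48
Cheapest is R3 - R22 - R39 - R1 - R19 at 44 ms.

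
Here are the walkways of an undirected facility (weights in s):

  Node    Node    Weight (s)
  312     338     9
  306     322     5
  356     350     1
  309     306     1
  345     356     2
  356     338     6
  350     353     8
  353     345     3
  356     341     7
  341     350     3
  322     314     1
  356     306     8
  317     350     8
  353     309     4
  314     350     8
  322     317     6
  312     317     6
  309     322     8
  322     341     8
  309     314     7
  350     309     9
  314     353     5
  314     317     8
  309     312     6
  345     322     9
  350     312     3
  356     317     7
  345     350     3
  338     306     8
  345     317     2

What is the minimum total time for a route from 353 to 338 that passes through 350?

13 s

Best 353 to 350: 353 → 345 → 350 costing 6
Shortest 350→338: 350 → 356 → 338 = 7
Total via 350: 6 + 7 = 13 s.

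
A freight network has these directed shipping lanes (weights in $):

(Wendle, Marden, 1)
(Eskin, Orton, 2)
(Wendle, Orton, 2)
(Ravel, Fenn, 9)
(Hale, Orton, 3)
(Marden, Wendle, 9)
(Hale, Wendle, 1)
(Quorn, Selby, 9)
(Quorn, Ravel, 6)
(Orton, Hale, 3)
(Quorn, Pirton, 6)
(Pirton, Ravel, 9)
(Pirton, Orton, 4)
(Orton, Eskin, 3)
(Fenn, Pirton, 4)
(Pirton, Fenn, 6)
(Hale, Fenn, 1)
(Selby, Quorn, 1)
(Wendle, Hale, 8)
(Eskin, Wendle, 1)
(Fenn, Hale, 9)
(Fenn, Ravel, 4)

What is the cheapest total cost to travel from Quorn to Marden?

Shortest distances from Quorn:
Quorn: 0
Pirton: 6  (via Quorn)
Ravel: 6  (via Quorn)
Selby: 9  (via Quorn)
Orton: 10  (via Pirton)
Fenn: 12  (via Pirton)
Eskin: 13  (via Orton)
Hale: 13  (via Orton)
Wendle: 14  (via Eskin)
Marden: 15  (via Wendle)
Shortest route: Quorn–Pirton–Orton–Eskin–Wendle–Marden = $15.

$15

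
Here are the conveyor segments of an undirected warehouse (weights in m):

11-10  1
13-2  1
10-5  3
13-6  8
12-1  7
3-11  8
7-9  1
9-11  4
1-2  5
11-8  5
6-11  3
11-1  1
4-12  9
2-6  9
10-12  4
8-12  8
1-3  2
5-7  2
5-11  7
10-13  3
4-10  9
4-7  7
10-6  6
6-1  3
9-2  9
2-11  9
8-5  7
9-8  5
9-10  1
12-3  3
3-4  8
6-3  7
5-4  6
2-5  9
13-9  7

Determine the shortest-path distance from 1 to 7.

Enumerating some paths:
1 - 11 - 10 - 5 - 7: 1+1+3+2 = 7
1 - 11 - 10 - 9 - 7: 1+1+1+1 = 4
1 - 11 - 9 - 7: 1+4+1 = 6
The minimum is 4 m via 1 - 11 - 10 - 9 - 7.

4 m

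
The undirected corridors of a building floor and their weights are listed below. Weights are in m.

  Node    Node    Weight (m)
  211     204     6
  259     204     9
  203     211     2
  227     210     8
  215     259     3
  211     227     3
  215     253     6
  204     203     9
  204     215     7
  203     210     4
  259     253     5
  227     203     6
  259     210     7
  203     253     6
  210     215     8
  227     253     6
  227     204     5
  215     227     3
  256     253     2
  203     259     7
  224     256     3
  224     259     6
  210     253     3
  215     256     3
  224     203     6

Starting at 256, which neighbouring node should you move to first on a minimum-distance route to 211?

Candidate routes:
256 - 215 - 227 - 211: 3+3+3 = 9
256 - 253 - 203 - 211: 2+6+2 = 10
256 - 224 - 203 - 211: 3+6+2 = 11
Cheapest is 256 - 215 - 227 - 211 at 9 m.
So from 256 the first move is to 215.

215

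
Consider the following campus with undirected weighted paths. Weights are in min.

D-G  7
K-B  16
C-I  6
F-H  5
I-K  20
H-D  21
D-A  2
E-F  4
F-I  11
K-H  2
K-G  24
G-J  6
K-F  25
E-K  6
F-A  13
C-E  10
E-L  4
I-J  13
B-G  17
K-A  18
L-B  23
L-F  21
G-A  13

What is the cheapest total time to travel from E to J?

Enumerating some paths:
E → F → I → J: 4+11+13 = 28
E → F → A → D → G → J: 4+13+2+7+6 = 32
E → C → I → J: 10+6+13 = 29
Cheapest is E → F → I → J at 28 min.

28 min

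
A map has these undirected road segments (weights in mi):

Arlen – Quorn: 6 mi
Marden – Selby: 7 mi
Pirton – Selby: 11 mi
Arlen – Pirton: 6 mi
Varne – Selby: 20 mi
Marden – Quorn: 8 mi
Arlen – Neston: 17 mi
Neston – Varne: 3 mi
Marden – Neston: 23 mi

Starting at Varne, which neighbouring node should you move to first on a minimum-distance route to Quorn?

Compare a few routes:
Varne–Neston–Marden–Quorn: 3+23+8 = 34
Varne–Selby–Marden–Quorn: 20+7+8 = 35
Varne–Neston–Arlen–Quorn: 3+17+6 = 26
Cheapest is Varne–Neston–Arlen–Quorn at 26 mi.
So from Varne the first move is to Neston.

Neston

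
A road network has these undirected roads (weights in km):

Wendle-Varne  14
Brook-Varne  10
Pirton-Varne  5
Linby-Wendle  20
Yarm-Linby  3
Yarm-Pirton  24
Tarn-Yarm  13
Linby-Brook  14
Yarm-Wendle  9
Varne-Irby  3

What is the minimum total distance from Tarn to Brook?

Candidate routes:
Tarn → Yarm → Linby → Brook: 13+3+14 = 30
Tarn → Yarm → Pirton → Varne → Brook: 13+24+5+10 = 52
Tarn → Yarm → Wendle → Varne → Brook: 13+9+14+10 = 46
Cheapest is Tarn → Yarm → Linby → Brook at 30 km.

30 km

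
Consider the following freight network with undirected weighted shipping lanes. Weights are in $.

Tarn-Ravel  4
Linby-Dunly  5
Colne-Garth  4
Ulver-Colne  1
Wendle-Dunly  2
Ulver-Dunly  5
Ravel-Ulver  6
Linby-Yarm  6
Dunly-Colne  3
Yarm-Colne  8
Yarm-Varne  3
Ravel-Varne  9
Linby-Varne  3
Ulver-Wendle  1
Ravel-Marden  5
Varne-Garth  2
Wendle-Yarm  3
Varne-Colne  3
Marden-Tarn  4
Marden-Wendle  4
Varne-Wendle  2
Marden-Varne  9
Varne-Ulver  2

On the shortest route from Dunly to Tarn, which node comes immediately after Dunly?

Wendle

Candidate routes:
Dunly - Colne - Ulver - Ravel - Tarn: 3+1+6+4 = 14
Dunly - Colne - Ulver - Wendle - Marden - Tarn: 3+1+1+4+4 = 13
Dunly - Wendle - Marden - Tarn: 2+4+4 = 10
Dunly - Wendle - Ulver - Ravel - Tarn: 2+1+6+4 = 13
The minimum is $10 via Dunly - Wendle - Marden - Tarn.
So from Dunly the first move is to Wendle.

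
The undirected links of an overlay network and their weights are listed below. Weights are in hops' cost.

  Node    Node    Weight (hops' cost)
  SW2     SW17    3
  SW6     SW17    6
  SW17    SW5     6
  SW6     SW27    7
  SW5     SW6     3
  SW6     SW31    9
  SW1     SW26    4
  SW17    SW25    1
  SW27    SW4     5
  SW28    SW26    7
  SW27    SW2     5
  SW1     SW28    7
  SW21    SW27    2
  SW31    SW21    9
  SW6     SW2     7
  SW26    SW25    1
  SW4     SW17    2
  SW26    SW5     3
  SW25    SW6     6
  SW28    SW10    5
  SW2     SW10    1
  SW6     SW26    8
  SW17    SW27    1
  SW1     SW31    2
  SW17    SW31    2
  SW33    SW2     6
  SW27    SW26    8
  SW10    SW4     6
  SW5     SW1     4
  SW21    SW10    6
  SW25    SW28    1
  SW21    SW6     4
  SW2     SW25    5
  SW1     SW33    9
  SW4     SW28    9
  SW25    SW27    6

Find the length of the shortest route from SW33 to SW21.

12 hops' cost

Candidate routes:
SW33 → SW2 → SW17 → SW27 → SW21: 6+3+1+2 = 12
SW33 → SW2 → SW10 → SW21: 6+1+6 = 13
The minimum is 12 hops' cost via SW33 → SW2 → SW17 → SW27 → SW21.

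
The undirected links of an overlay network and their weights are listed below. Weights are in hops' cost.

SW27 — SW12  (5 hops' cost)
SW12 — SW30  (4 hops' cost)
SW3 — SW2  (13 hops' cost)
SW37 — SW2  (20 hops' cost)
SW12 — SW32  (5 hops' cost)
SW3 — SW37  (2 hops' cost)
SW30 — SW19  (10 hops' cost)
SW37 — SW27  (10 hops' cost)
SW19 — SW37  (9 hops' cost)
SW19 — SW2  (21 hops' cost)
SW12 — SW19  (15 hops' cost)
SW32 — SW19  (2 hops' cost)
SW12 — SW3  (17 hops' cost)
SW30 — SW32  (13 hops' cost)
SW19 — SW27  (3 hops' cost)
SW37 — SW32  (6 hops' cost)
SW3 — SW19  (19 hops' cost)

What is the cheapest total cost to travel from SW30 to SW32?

Compare a few routes:
SW30 - SW12 - SW32: 4+5 = 9
SW30 - SW19 - SW32: 10+2 = 12
Cheapest is SW30 - SW12 - SW32 at 9 hops' cost.

9 hops' cost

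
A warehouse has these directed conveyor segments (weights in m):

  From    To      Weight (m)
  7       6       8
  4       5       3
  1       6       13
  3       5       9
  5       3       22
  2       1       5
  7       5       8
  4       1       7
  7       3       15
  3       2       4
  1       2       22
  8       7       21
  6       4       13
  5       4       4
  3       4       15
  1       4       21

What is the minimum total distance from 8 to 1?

Running Dijkstra from 8:
8: 0
7: 21  (via 8)
5: 29  (via 7)
6: 29  (via 7)
4: 33  (via 5)
3: 36  (via 7)
1: 40  (via 4)
Shortest route: 8–7–5–4–1 = 40 m.

40 m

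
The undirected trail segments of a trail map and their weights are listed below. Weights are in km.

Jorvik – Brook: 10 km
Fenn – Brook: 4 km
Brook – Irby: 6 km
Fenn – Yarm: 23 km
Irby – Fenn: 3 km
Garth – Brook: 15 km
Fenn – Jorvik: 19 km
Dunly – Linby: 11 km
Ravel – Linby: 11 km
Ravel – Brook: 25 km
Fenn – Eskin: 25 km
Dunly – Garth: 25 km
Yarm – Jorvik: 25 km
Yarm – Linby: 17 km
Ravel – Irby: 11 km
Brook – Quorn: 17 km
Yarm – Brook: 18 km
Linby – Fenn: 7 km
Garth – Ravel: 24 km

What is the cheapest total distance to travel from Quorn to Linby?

Shortest distances from Quorn:
Quorn: 0
Brook: 17  (via Quorn)
Fenn: 21  (via Brook)
Irby: 23  (via Brook)
Jorvik: 27  (via Brook)
Linby: 28  (via Fenn)
Shortest route: Quorn–Brook–Fenn–Linby = 28 km.

28 km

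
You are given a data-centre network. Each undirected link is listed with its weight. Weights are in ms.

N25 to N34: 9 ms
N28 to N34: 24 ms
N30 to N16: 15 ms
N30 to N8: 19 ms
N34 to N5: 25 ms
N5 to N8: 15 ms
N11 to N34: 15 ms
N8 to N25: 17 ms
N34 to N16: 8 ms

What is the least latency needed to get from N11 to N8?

41 ms

Enumerating some paths:
N11–N34–N16–N30–N8: 15+8+15+19 = 57
N11–N34–N25–N8: 15+9+17 = 41
N11–N34–N5–N8: 15+25+15 = 55
The minimum is 41 ms via N11–N34–N25–N8.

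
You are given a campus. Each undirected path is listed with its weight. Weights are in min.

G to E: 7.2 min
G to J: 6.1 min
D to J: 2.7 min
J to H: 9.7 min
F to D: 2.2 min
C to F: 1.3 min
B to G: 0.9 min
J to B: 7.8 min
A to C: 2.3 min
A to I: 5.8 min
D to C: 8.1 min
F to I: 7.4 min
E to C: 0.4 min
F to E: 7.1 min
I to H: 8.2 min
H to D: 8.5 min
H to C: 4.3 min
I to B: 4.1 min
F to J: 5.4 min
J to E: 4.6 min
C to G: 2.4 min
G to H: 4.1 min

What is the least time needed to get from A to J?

Settle nodes by increasing distance from A:
A: 0
C: 2.3  (via A)
E: 2.7  (via C)
F: 3.6  (via C)
G: 4.7  (via C)
B: 5.6  (via G)
D: 5.8  (via F)
I: 5.8  (via A)
H: 6.6  (via C)
J: 7.3  (via E)
Shortest route: A → C → E → J = 7.3 min.

7.3 min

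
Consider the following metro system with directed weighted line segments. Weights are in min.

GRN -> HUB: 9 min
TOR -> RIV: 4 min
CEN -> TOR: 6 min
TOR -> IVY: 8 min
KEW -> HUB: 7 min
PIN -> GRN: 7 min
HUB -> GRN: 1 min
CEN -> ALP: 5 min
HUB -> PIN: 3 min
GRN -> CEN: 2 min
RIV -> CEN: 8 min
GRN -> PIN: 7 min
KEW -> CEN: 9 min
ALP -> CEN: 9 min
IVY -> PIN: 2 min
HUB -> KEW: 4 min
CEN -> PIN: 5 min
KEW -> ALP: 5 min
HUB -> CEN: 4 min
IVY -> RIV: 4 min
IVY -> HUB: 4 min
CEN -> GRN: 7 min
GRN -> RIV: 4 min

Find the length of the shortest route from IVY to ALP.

Settle nodes by increasing distance from IVY:
IVY: 0
PIN: 2  (via IVY)
HUB: 4  (via IVY)
RIV: 4  (via IVY)
GRN: 5  (via HUB)
CEN: 7  (via GRN)
KEW: 8  (via HUB)
ALP: 12  (via CEN)
Shortest route: IVY → HUB → GRN → CEN → ALP = 12 min.

12 min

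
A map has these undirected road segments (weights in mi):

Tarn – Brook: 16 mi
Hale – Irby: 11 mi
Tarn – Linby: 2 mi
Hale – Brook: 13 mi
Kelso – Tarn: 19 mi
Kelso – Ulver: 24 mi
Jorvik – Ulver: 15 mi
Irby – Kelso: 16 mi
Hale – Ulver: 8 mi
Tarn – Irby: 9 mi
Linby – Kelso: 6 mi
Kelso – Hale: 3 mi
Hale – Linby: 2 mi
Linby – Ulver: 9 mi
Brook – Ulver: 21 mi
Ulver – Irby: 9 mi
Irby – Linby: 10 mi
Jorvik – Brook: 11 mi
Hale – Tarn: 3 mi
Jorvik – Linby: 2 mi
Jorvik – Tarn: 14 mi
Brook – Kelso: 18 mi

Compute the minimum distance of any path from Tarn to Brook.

15 mi

Enumerating some paths:
Tarn–Linby–Jorvik–Brook: 2+2+11 = 15
Tarn–Hale–Brook: 3+13 = 16
Tarn–Brook: 16 = 16
Cheapest is Tarn–Linby–Jorvik–Brook at 15 mi.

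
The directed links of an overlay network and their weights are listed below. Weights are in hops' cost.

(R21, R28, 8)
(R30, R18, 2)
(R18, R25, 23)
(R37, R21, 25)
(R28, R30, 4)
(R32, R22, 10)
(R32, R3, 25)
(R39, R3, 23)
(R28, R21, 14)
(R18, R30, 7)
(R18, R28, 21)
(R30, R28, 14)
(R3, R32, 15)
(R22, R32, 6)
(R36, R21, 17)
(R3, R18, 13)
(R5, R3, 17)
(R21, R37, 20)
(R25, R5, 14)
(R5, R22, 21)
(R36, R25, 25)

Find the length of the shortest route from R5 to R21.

Candidate routes:
R5 - R3 - R18 - R28 - R21: 17+13+21+14 = 65
R5 - R22 - R32 - R3 - R18 - R28 - R21: 21+6+25+13+21+14 = 100
Cheapest is R5 - R3 - R18 - R28 - R21 at 65 hops' cost.

65 hops' cost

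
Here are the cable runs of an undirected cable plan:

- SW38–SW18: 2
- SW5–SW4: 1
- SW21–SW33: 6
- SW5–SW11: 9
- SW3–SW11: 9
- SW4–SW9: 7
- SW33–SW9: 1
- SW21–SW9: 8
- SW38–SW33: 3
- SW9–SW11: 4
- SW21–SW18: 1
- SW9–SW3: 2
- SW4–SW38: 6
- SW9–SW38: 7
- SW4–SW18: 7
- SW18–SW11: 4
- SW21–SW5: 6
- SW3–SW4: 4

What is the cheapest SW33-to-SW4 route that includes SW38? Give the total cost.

9

Shortest SW33→SW38: SW33–SW38 = 3
Shortest SW38→SW4: SW38–SW4 = 6
Total via SW38: 3 + 6 = 9.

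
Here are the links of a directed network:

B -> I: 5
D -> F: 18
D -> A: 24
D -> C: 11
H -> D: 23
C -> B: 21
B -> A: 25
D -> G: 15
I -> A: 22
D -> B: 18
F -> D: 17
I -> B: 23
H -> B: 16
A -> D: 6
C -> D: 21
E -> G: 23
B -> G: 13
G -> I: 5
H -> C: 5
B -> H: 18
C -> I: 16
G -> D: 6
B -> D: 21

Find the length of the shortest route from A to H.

Settle nodes by increasing distance from A:
A: 0
D: 6  (via A)
C: 17  (via D)
G: 21  (via D)
B: 24  (via D)
F: 24  (via D)
I: 26  (via G)
H: 42  (via B)
Shortest route: A → D → B → H = 42.

42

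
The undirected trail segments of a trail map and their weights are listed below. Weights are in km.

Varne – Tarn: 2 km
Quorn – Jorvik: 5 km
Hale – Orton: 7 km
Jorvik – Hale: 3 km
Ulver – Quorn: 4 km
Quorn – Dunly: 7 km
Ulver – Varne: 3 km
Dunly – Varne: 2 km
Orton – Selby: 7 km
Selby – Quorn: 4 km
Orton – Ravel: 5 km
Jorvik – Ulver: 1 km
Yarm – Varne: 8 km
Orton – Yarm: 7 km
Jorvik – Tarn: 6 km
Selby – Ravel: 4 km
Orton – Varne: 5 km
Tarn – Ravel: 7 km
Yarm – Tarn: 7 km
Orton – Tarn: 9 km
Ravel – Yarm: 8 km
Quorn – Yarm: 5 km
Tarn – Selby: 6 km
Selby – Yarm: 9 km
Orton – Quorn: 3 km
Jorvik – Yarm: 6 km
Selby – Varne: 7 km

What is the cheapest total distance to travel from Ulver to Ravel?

12 km

Shortest distances from Ulver:
Ulver: 0
Jorvik: 1  (via Ulver)
Varne: 3  (via Ulver)
Quorn: 4  (via Ulver)
Hale: 4  (via Jorvik)
Tarn: 5  (via Varne)
Dunly: 5  (via Varne)
Orton: 7  (via Quorn)
Yarm: 7  (via Jorvik)
Selby: 8  (via Quorn)
Ravel: 12  (via Tarn)
Shortest route: Ulver → Varne → Tarn → Ravel = 12 km.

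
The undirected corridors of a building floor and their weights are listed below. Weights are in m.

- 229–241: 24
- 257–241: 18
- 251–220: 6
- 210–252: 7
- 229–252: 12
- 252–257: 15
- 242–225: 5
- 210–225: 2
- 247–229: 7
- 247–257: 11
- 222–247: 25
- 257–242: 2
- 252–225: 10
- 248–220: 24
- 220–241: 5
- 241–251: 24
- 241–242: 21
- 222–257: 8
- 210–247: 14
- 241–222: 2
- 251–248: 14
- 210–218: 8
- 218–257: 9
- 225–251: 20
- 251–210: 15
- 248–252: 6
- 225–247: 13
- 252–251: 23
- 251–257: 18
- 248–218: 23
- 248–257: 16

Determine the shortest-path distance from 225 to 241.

Shortest distances from 225:
225: 0
210: 2  (via 225)
242: 5  (via 225)
257: 7  (via 242)
252: 9  (via 210)
218: 10  (via 210)
247: 13  (via 225)
248: 15  (via 252)
222: 15  (via 257)
241: 17  (via 222)
Shortest route: 225 → 242 → 257 → 222 → 241 = 17 m.

17 m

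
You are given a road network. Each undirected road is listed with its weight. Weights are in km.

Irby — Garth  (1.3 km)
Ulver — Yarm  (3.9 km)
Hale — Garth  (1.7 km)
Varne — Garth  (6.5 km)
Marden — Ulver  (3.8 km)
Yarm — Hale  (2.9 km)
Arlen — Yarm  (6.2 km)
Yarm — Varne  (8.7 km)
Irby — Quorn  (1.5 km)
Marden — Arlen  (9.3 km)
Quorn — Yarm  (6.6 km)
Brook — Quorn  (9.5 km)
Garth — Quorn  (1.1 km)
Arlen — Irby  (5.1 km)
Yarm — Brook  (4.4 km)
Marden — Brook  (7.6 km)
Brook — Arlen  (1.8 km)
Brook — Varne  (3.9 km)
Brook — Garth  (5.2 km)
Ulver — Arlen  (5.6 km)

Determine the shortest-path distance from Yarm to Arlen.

Enumerating some paths:
Yarm - Arlen: 6.2 = 6.2
Yarm - Ulver - Arlen: 3.9+5.6 = 9.5
Yarm - Hale - Garth - Irby - Arlen: 2.9+1.7+1.3+5.1 = 11
The minimum is 6.2 km via Yarm - Arlen.

6.2 km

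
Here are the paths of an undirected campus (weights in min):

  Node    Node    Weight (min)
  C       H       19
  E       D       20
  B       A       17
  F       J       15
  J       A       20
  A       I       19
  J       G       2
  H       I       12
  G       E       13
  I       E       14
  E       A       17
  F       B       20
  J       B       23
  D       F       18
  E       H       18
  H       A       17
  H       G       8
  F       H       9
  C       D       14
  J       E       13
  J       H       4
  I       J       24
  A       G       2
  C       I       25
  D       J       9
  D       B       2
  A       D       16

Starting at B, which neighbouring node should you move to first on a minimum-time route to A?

D

Compare a few routes:
B–D–A: 2+16 = 18
B–A: 17 = 17
B–D–J–G–A: 2+9+2+2 = 15
The minimum is 15 min via B–D–J–G–A.
So from B the first move is to D.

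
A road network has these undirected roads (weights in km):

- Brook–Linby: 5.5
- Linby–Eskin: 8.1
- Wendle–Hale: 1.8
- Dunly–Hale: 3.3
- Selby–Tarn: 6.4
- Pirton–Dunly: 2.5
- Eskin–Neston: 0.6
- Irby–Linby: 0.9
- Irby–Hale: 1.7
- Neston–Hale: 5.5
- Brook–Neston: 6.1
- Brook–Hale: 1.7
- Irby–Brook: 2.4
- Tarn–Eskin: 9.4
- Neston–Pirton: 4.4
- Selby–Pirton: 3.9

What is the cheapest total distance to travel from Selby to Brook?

Compare a few routes:
Selby - Pirton - Dunly - Hale - Irby - Brook: 3.9+2.5+3.3+1.7+2.4 = 13.8
Selby - Pirton - Neston - Brook: 3.9+4.4+6.1 = 14.4
Selby - Pirton - Dunly - Hale - Brook: 3.9+2.5+3.3+1.7 = 11.4
Selby - Pirton - Neston - Hale - Brook: 3.9+4.4+5.5+1.7 = 15.5
The minimum is 11.4 km via Selby - Pirton - Dunly - Hale - Brook.

11.4 km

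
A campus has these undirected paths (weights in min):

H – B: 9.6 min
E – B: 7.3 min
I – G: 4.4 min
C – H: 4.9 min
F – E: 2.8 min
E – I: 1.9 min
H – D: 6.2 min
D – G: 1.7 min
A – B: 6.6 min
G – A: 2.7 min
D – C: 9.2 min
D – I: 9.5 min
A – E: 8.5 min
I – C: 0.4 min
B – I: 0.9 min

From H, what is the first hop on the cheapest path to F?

Compare a few routes:
H - D - G - I - E - F: 6.2+1.7+4.4+1.9+2.8 = 17
H - B - I - E - F: 9.6+0.9+1.9+2.8 = 15.2
H - C - I - B - E - F: 4.9+0.4+0.9+7.3+2.8 = 16.3
H - C - I - E - F: 4.9+0.4+1.9+2.8 = 10
The minimum is 10 min via H - C - I - E - F.
So from H the first move is to C.

C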